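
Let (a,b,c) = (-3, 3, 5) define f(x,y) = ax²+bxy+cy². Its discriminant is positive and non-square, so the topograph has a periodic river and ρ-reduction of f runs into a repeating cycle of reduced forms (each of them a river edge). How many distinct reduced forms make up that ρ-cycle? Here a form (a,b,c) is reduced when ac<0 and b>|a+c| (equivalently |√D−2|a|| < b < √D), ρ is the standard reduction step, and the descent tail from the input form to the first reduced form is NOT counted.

D = 69, ⌊√D⌋ = 8
river: ρ → (5,7,-1)
river: ρ → (-1,7,5)
river: ρ → (5,3,-3)
river: ρ → (-3,3,5)
ρ-cycle length = 4 (tail of 0 descent steps not counted)

4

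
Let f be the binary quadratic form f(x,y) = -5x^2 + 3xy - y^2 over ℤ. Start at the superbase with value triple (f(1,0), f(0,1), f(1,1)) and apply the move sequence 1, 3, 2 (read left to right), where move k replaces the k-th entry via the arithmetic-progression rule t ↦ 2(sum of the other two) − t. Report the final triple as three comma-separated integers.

start (-5,-1,-3) = (f(1,0),f(0,1),f(1,1))
replace slot 1: 2·((-1)+(-3)) − (-5) = -3 → (-3,-1,-3)
replace slot 3: 2·((-3)+(-1)) − (-3) = -5 → (-3,-1,-5)
replace slot 2: 2·((-3)+(-5)) − (-1) = -15 → (-3,-15,-5)

-3,-15,-5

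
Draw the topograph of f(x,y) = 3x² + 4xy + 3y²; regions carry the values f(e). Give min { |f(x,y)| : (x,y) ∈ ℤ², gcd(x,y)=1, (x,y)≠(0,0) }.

translate: b→-2 (≡4 mod 6), so (3,4,3)→(3,-2,2)
flip: (3,-2,2)→(2,2,3)
reduced (well bottom): (2,2,3) with a≤c, −a<b≤a
well minimum = a = 2

2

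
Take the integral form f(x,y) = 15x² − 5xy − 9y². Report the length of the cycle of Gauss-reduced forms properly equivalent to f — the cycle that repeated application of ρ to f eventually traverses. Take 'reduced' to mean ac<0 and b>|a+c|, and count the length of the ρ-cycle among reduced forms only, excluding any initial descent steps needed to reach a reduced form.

D = 565, ⌊√D⌋ = 23
descent: ρ → (-9,23,1)  [lands on river]
river: ρ → (1,23,-9)
river: ρ → (-9,13,11)
river: ρ → (11,9,-11)
river: ρ → (-11,13,9)
river: ρ → (9,23,-1)
river: ρ → (-1,23,9)
river: ρ → (9,13,-11)
river: ρ → (-11,9,11)
river: ρ → (11,13,-9)
ρ-cycle length = 10 (tail of 1 descent step not counted)

10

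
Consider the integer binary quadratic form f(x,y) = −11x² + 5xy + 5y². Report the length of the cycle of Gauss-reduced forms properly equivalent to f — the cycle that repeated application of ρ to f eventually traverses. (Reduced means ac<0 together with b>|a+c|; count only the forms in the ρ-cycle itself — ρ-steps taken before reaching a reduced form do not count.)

D = 245, ⌊√D⌋ = 15
descent: ρ → (5,15,-1)  [lands on river]
river: ρ → (-1,15,5)
ρ-cycle length = 2 (tail of 1 descent step not counted)

2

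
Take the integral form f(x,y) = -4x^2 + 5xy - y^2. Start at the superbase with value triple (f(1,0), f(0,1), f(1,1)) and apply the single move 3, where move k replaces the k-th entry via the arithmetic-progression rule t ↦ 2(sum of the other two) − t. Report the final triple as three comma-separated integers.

start (-4,-1,0) = (f(1,0),f(0,1),f(1,1))
replace slot 3: 2·((-4)+(-1)) − 0 = -10 → (-4,-1,-10)

-4,-1,-10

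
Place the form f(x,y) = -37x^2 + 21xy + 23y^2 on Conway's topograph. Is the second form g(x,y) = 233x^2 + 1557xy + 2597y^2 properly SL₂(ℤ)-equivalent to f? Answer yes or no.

D₁ = 3845, D₂ = 3845
river cycle of f (length 10): (23, 25, -35), (-35, 45, 13), (13, 59, -7), (-7, 53, 37), (37, 21, -23), (-23, 25, 35), (35, 45, -13), (-13, 59, 7), (7, 53, -37), (-37, 21, 23)
river cycle of g (length 10): (23, 25, -35), (-35, 45, 13), (13, 59, -7), (-7, 53, 37), (37, 21, -23), (-23, 25, 35), (35, 45, -13), (-13, 59, 7), (7, 53, -37), (-37, 21, 23)
cycles coincide ⇒ equivalent

yes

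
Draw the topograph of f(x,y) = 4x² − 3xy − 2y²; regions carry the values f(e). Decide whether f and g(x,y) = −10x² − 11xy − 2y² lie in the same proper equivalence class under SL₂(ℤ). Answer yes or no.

D₁ = 41, D₂ = 41
river cycle of f (length 10): (-2, 3, 4), (4, 5, -1), (-1, 5, 4), (4, 3, -2), (-2, 5, 2), (2, 3, -4), (-4, 5, 1), (1, 5, -4), (-4, 3, 2), (2, 5, -2)
river cycle of g (length 10): (-2, 3, 4), (4, 5, -1), (-1, 5, 4), (4, 3, -2), (-2, 5, 2), (2, 3, -4), (-4, 5, 1), (1, 5, -4), (-4, 3, 2), (2, 5, -2)
cycles coincide ⇒ equivalent

yes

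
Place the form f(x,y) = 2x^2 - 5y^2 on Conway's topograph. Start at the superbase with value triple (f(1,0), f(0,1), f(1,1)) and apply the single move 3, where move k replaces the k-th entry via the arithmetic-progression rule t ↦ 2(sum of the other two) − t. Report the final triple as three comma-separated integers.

start (2,-5,-3) = (f(1,0),f(0,1),f(1,1))
replace slot 3: 2·(2+(-5)) − (-3) = -3 → (2,-5,-3)

2,-5,-3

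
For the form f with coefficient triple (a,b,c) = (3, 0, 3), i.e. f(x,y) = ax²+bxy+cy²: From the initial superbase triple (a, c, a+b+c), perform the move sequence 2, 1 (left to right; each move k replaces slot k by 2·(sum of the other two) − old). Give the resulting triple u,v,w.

start (3,3,6) = (f(1,0),f(0,1),f(1,1))
replace slot 2: 2·(3+6) − 3 = 15 → (3,15,6)
replace slot 1: 2·(15+6) − 3 = 39 → (39,15,6)

39,15,6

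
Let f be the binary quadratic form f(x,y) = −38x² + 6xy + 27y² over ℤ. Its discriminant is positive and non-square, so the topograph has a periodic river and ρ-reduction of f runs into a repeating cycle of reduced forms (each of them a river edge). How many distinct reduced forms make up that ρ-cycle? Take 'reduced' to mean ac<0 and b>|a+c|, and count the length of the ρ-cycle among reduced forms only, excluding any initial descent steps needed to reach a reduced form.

D = 4140, ⌊√D⌋ = 64
descent: ρ → (27,48,-17)  [lands on river]
river: ρ → (-17,54,18)
river: ρ → (18,54,-17)
river: ρ → (-17,48,27)
river: ρ → (27,60,-5)
river: ρ → (-5,60,27)
ρ-cycle length = 6 (tail of 1 descent step not counted)

6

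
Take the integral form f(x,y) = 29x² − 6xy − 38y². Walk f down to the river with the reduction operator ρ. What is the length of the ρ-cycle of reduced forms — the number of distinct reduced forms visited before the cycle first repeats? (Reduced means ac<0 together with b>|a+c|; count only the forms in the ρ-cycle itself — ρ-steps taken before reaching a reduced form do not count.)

D = 4444, ⌊√D⌋ = 66
descent: ρ → (-38,6,29)
descent: ρ → (29,52,-15)  [lands on river]
river: ρ → (-15,38,50)
river: ρ → (50,62,-3)
river: ρ → (-3,64,29)
ρ-cycle length = 4 (tail of 2 descent steps not counted)

4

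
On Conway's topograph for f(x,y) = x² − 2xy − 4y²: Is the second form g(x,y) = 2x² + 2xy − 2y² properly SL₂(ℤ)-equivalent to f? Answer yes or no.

D₁ = 20, D₂ = 20
river cycle of f (length 2): (1, 4, -1), (-1, 4, 1)
river cycle of g (length 2): (-2, 2, 2), (2, 2, -2)
cycles differ ⇒ inequivalent

no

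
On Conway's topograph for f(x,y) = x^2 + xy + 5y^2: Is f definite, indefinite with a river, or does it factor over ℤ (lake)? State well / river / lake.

D = b²−4ac = 1² − 4·1·5 = -19
D < 0 ⇒ definite ⇒ every region one sign ⇒ single well

well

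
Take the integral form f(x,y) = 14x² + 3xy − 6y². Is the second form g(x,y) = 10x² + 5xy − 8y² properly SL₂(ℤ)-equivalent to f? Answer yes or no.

D₁ = 345, D₂ = 345
river cycle of f (length 10): (-6, 9, 11), (11, 13, -4), (-4, 11, 14), (14, 17, -1), (-1, 17, 14), (14, 11, -4), (-4, 13, 11), (11, 9, -6), (-6, 15, 5), (5, 15, -6)
river cycle of g (length 10): (-8, 11, 7), (7, 17, -2), (-2, 15, 15), (15, 15, -2), (-2, 17, 7), (7, 11, -8), (-8, 5, 10), (10, 15, -3), (-3, 15, 10), (10, 5, -8)
cycles differ ⇒ inequivalent

no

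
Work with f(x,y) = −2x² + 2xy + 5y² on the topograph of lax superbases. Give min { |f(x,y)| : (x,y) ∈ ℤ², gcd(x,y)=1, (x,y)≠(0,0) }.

descent: ρ → (5,-2,-2)
descent: ρ → (-2,6,1)  [lands on river]
river: ρ → (1,6,-2)
closes: descent 2, river 2
min |a| on river = 1

1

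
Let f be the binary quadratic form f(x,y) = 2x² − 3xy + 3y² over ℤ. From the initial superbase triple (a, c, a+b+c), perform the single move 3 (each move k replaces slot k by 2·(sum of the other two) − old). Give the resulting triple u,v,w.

start (2,3,2) = (f(1,0),f(0,1),f(1,1))
replace slot 3: 2·(2+3) − 2 = 8 → (2,3,8)

2,3,8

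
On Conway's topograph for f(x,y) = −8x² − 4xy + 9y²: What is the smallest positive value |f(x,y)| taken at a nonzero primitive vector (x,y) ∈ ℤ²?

descent: ρ → (9,4,-8)  [lands on river]
river: ρ → (-8,12,5)
river: ρ → (5,8,-12)
river: ρ → (-12,16,1)
river: ρ → (1,16,-12)
river: ρ → (-12,8,5)
river: ρ → (5,12,-8)
river: ρ → (-8,4,9)
river: ρ → (9,14,-3)
river: ρ → (-3,16,4)
river: ρ → (4,16,-3)
river: ρ → (-3,14,9)
closes: descent 1, river 12
min |a| on river = 1

1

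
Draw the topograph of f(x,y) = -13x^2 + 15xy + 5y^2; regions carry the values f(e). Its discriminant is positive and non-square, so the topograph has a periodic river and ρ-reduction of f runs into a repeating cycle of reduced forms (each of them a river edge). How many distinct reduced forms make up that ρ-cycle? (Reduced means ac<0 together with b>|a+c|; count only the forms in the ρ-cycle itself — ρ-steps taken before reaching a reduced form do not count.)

D = 485, ⌊√D⌋ = 22
river: ρ → (5,15,-13)
river: ρ → (-13,11,7)
river: ρ → (7,17,-7)
river: ρ → (-7,11,13)
river: ρ → (13,15,-5)
river: ρ → (-5,15,13)
river: ρ → (13,11,-7)
river: ρ → (-7,17,7)
river: ρ → (7,11,-13)
river: ρ → (-13,15,5)
ρ-cycle length = 10 (tail of 0 descent steps not counted)

10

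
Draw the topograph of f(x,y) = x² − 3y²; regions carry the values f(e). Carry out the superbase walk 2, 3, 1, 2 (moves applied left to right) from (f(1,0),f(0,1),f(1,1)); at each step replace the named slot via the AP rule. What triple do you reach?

start (1,-3,-2) = (f(1,0),f(0,1),f(1,1))
replace slot 2: 2·(1+(-2)) − (-3) = 1 → (1,1,-2)
replace slot 3: 2·(1+1) − (-2) = 6 → (1,1,6)
replace slot 1: 2·(1+6) − 1 = 13 → (13,1,6)
replace slot 2: 2·(13+6) − 1 = 37 → (13,37,6)

13,37,6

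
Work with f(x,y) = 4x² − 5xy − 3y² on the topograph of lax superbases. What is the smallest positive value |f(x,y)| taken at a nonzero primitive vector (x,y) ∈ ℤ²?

descent: ρ → (-3,5,4)  [lands on river]
river: ρ → (4,3,-4)
river: ρ → (-4,5,3)
river: ρ → (3,7,-2)
river: ρ → (-2,5,6)
river: ρ → (6,7,-1)
river: ρ → (-1,7,6)
river: ρ → (6,5,-2)
river: ρ → (-2,7,3)
river: ρ → (3,5,-4)
river: ρ → (-4,3,4)
river: ρ → (4,5,-3)
river: ρ → (-3,7,2)
river: ρ → (2,5,-6)
river: ρ → (-6,7,1)
river: ρ → (1,7,-6)
river: ρ → (-6,5,2)
river: ρ → (2,7,-3)
closes: descent 1, river 18
min |a| on river = 1

1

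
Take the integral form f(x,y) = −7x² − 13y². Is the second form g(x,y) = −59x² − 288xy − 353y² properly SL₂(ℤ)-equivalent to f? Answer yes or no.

D₁ = -364, D₂ = -364
f is negative-definite; reduce −f:
−f: reduced (well bottom): (7,0,13) with a≤c, −a<b≤a
flip sign back: reduced form of f is (-7,0,-13)
g is negative-definite; reduce −g:
−g: translate: b→52 (≡288 mod 118), so (59,288,353)→(59,52,13)
−g: flip: (59,52,13)→(13,-52,59)
−g: translate: b→0 (≡-52 mod 26), so (13,-52,59)→(13,0,7)
−g: flip: (13,0,7)→(7,0,13)
−g: reduced (well bottom): (7,0,13) with a≤c, −a<b≤a
flip sign back: reduced form of g is (-7,0,-13)
reduced forms (-7, 0, -13) vs (-7, 0, -13) ⇒ equivalent

yes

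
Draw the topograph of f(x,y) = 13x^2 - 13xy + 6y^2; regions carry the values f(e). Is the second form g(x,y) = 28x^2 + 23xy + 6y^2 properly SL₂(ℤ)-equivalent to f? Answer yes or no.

D₁ = -143, D₂ = -143
f: translate: b→13 (≡-13 mod 26), so (13,-13,6)→(13,13,6)
f: flip: (13,13,6)→(6,-13,13)
f: translate: b→-1 (≡-13 mod 12), so (6,-13,13)→(6,-1,6)
f: flip: (6,-1,6)→(6,1,6)
f: reduced (well bottom): (6,1,6) with a≤c, −a<b≤a
g: flip: (28,23,6)→(6,-23,28)
g: translate: b→1 (≡-23 mod 12), so (6,-23,28)→(6,1,6)
g: reduced (well bottom): (6,1,6) with a≤c, −a<b≤a
reduced forms (6, 1, 6) vs (6, 1, 6) ⇒ equivalent

yes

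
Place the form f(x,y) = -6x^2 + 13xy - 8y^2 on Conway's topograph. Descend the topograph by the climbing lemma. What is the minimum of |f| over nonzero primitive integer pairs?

translate: b→-1 (≡-13 mod 12), so (6,-13,8)→(6,-1,1)
flip: (6,-1,1)→(1,1,6)
reduced (well bottom): (1,1,6) with a≤c, −a<b≤a
well minimum |f| = |-1| = 1 (negative-definite)

1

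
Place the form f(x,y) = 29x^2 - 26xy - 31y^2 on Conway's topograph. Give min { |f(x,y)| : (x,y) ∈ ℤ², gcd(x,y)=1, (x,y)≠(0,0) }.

descent: ρ → (-31,26,29)  [lands on river]
river: ρ → (29,32,-28)
river: ρ → (-28,24,33)
river: ρ → (33,42,-19)
river: ρ → (-19,34,41)
river: ρ → (41,48,-12)
river: ρ → (-12,48,41)
river: ρ → (41,34,-19)
river: ρ → (-19,42,33)
river: ρ → (33,24,-28)
river: ρ → (-28,32,29)
river: ρ → (29,26,-31)
river: ρ → (-31,36,24)
river: ρ → (24,60,-7)
river: ρ → (-7,52,56)
river: ρ → (56,60,-3)
river: ρ → (-3,60,56)
river: ρ → (56,52,-7)
river: ρ → (-7,60,24)
river: ρ → (24,36,-31)
closes: descent 1, river 20
min |a| on river = 3

3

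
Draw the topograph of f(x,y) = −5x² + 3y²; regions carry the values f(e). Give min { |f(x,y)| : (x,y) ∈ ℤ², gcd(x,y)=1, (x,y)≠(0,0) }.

descent: ρ → (3,6,-2)  [lands on river]
river: ρ → (-2,6,3)
closes: descent 1, river 2
min |a| on river = 2

2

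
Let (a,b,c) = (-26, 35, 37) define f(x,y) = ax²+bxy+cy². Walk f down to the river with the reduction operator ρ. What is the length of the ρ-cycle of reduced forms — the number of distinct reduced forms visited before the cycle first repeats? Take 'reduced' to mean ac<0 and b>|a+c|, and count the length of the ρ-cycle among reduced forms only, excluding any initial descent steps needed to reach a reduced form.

D = 5073, ⌊√D⌋ = 71
river: ρ → (37,39,-24)
river: ρ → (-24,57,19)
river: ρ → (19,57,-24)
river: ρ → (-24,39,37)
river: ρ → (37,35,-26)
river: ρ → (-26,69,3)
river: ρ → (3,69,-26)
river: ρ → (-26,35,37)
ρ-cycle length = 8 (tail of 0 descent steps not counted)

8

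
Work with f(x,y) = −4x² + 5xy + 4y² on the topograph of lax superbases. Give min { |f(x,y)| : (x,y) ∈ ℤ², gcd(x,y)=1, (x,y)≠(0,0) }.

river: ρ → (4,3,-5)
river: ρ → (-5,7,2)
river: ρ → (2,9,-1)
river: ρ → (-1,9,2)
river: ρ → (2,7,-5)
river: ρ → (-5,3,4)
river: ρ → (4,5,-4)
river: ρ → (-4,3,5)
river: ρ → (5,7,-2)
river: ρ → (-2,9,1)
river: ρ → (1,9,-2)
river: ρ → (-2,7,5)
river: ρ → (5,3,-4)
river: ρ → (-4,5,4)
closes: descent 0, river 14
min |a| on river = 1

1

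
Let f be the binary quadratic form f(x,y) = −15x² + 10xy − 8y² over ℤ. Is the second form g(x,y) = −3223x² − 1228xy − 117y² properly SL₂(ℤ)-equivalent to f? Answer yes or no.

D₁ = -380, D₂ = -380
f is negative-definite; reduce −f:
−f: flip: (15,-10,8)→(8,10,15)
−f: translate: b→-6 (≡10 mod 16), so (8,10,15)→(8,-6,13)
−f: reduced (well bottom): (8,-6,13) with a≤c, −a<b≤a
flip sign back: reduced form of f is (-8,6,-13)
g is negative-definite; reduce −g:
−g: flip: (3223,1228,117)→(117,-1228,3223)
−g: translate: b→-58 (≡-1228 mod 234), so (117,-1228,3223)→(117,-58,8)
−g: flip: (117,-58,8)→(8,58,117)
−g: translate: b→-6 (≡58 mod 16), so (8,58,117)→(8,-6,13)
−g: reduced (well bottom): (8,-6,13) with a≤c, −a<b≤a
flip sign back: reduced form of g is (-8,6,-13)
reduced forms (-8, 6, -13) vs (-8, 6, -13) ⇒ equivalent

yes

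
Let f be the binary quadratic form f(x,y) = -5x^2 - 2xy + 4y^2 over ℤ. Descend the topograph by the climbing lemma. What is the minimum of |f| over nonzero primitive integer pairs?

descent: ρ → (4,2,-5)  [lands on river]
river: ρ → (-5,8,1)
river: ρ → (1,8,-5)
river: ρ → (-5,2,4)
river: ρ → (4,6,-3)
river: ρ → (-3,6,4)
closes: descent 1, river 6
min |a| on river = 1

1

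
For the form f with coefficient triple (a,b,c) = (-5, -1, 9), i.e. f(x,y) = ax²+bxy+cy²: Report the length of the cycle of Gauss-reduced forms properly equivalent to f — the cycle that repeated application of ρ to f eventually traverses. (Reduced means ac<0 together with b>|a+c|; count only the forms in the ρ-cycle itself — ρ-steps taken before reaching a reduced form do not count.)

D = 181, ⌊√D⌋ = 13
descent: ρ → (9,1,-5)
descent: ρ → (-5,9,5)  [lands on river]
river: ρ → (5,11,-3)
river: ρ → (-3,13,1)
river: ρ → (1,13,-3)
river: ρ → (-3,11,5)
river: ρ → (5,9,-5)
river: ρ → (-5,11,3)
river: ρ → (3,13,-1)
river: ρ → (-1,13,3)
river: ρ → (3,11,-5)
ρ-cycle length = 10 (tail of 2 descent steps not counted)

10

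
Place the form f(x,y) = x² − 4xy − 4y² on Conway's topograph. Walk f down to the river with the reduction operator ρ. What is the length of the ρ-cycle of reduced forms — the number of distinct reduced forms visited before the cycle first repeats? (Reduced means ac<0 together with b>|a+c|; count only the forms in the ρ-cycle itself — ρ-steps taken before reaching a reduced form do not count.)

D = 32, ⌊√D⌋ = 5
descent: ρ → (-4,4,1)  [lands on river]
river: ρ → (1,4,-4)
ρ-cycle length = 2 (tail of 1 descent step not counted)

2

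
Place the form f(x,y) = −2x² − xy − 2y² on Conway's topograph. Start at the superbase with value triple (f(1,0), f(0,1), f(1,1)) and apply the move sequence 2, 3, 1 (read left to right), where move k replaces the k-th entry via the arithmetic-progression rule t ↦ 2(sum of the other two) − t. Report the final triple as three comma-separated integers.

start (-2,-2,-5) = (f(1,0),f(0,1),f(1,1))
replace slot 2: 2·((-2)+(-5)) − (-2) = -12 → (-2,-12,-5)
replace slot 3: 2·((-2)+(-12)) − (-5) = -23 → (-2,-12,-23)
replace slot 1: 2·((-12)+(-23)) − (-2) = -68 → (-68,-12,-23)

-68,-12,-23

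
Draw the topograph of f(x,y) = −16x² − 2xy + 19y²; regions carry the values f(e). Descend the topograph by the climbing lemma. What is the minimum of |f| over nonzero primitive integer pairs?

descent: ρ → (19,2,-16)
descent: ρ → (-16,30,5)  [lands on river]
river: ρ → (5,30,-16)
river: ρ → (-16,34,1)
river: ρ → (1,34,-16)
closes: descent 2, river 4
min |a| on river = 1

1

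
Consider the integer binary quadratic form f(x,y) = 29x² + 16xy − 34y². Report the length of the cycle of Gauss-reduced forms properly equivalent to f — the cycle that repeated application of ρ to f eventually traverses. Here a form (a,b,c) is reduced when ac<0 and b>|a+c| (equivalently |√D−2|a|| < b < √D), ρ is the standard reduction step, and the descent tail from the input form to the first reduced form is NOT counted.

D = 4200, ⌊√D⌋ = 64
river: ρ → (-34,52,11)
river: ρ → (11,58,-19)
river: ρ → (-19,56,14)
river: ρ → (14,56,-19)
river: ρ → (-19,58,11)
river: ρ → (11,52,-34)
river: ρ → (-34,16,29)
river: ρ → (29,42,-21)
river: ρ → (-21,42,29)
river: ρ → (29,16,-34)
ρ-cycle length = 10 (tail of 0 descent steps not counted)

10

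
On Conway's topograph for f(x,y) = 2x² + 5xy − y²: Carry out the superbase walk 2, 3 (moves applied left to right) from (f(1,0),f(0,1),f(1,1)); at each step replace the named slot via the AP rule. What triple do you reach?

start (2,-1,6) = (f(1,0),f(0,1),f(1,1))
replace slot 2: 2·(2+6) − (-1) = 17 → (2,17,6)
replace slot 3: 2·(2+17) − 6 = 32 → (2,17,32)

2,17,32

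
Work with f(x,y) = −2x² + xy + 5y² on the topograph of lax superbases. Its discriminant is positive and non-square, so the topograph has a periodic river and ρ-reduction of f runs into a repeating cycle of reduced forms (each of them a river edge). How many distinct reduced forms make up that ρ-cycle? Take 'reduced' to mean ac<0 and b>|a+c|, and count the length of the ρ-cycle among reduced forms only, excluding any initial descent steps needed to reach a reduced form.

D = 41, ⌊√D⌋ = 6
descent: ρ → (5,-1,-2)
descent: ρ → (-2,5,2)  [lands on river]
river: ρ → (2,3,-4)
river: ρ → (-4,5,1)
river: ρ → (1,5,-4)
river: ρ → (-4,3,2)
river: ρ → (2,5,-2)
river: ρ → (-2,3,4)
river: ρ → (4,5,-1)
river: ρ → (-1,5,4)
river: ρ → (4,3,-2)
ρ-cycle length = 10 (tail of 2 descent steps not counted)

10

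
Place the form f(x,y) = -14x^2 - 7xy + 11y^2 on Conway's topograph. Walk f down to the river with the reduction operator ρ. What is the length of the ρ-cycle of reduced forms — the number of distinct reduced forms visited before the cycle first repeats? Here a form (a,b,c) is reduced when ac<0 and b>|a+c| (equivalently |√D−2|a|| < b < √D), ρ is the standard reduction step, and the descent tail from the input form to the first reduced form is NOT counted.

D = 665, ⌊√D⌋ = 25
descent: ρ → (11,7,-14)  [lands on river]
river: ρ → (-14,21,4)
river: ρ → (4,19,-19)
river: ρ → (-19,19,4)
river: ρ → (4,21,-14)
river: ρ → (-14,7,11)
river: ρ → (11,15,-10)
river: ρ → (-10,25,1)
river: ρ → (1,25,-10)
river: ρ → (-10,15,11)
ρ-cycle length = 10 (tail of 1 descent step not counted)

10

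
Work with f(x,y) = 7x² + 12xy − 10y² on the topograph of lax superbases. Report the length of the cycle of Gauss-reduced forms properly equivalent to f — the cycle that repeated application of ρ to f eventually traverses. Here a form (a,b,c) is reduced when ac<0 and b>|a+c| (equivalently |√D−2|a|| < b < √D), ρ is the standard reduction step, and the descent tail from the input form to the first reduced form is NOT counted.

D = 424, ⌊√D⌋ = 20
river: ρ → (-10,8,9)
river: ρ → (9,10,-9)
river: ρ → (-9,8,10)
river: ρ → (10,12,-7)
river: ρ → (-7,16,6)
river: ρ → (6,20,-1)
river: ρ → (-1,20,6)
river: ρ → (6,16,-7)
river: ρ → (-7,12,10)
river: ρ → (10,8,-9)
river: ρ → (-9,10,9)
river: ρ → (9,8,-10)
river: ρ → (-10,12,7)
river: ρ → (7,16,-6)
river: ρ → (-6,20,1)
river: ρ → (1,20,-6)
river: ρ → (-6,16,7)
river: ρ → (7,12,-10)
ρ-cycle length = 18 (tail of 0 descent steps not counted)

18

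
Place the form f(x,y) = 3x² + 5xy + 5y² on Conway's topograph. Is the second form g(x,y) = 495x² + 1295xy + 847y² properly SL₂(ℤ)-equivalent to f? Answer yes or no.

D₁ = -35, D₂ = -35
f: translate: b→-1 (≡5 mod 6), so (3,5,5)→(3,-1,3)
f: flip: (3,-1,3)→(3,1,3)
f: reduced (well bottom): (3,1,3) with a≤c, −a<b≤a
g: translate: b→305 (≡1295 mod 990), so (495,1295,847)→(495,305,47)
g: flip: (495,305,47)→(47,-305,495)
g: translate: b→-23 (≡-305 mod 94), so (47,-305,495)→(47,-23,3)
g: flip: (47,-23,3)→(3,23,47)
g: translate: b→-1 (≡23 mod 6), so (3,23,47)→(3,-1,3)
g: flip: (3,-1,3)→(3,1,3)
g: reduced (well bottom): (3,1,3) with a≤c, −a<b≤a
reduced forms (3, 1, 3) vs (3, 1, 3) ⇒ equivalent

yes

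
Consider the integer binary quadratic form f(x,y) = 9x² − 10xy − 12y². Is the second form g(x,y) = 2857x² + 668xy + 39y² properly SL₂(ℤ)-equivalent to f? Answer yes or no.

D₁ = 532, D₂ = 532
river cycle of f (length 16): (-12, 10, 9), (9, 8, -13), (-13, 18, 4), (4, 22, -3), (-3, 20, 11), (11, 2, -12), (-12, 22, 1), (1, 22, -12), (-12, 2, 11), (11, 20, -3), … (6 more)
river cycle of g (length 16): (4, 22, -3), (-3, 20, 11), (11, 2, -12), (-12, 22, 1), (1, 22, -12), (-12, 2, 11), (11, 20, -3), (-3, 22, 4), (4, 18, -13), (-13, 8, 9), … (6 more)
cycles coincide ⇒ equivalent

yes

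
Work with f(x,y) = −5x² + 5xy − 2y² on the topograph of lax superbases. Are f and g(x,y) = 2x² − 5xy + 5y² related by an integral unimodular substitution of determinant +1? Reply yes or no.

D₁ = -15, D₂ = -15
f is negative-definite; reduce −f:
−f: translate: b→5 (≡-5 mod 10), so (5,-5,2)→(5,5,2)
−f: flip: (5,5,2)→(2,-5,5)
−f: translate: b→-1 (≡-5 mod 4), so (2,-5,5)→(2,-1,2)
−f: flip: (2,-1,2)→(2,1,2)
−f: reduced (well bottom): (2,1,2) with a≤c, −a<b≤a
flip sign back: reduced form of f is (-2,-1,-2)
g: translate: b→-1 (≡-5 mod 4), so (2,-5,5)→(2,-1,2)
g: flip: (2,-1,2)→(2,1,2)
g: reduced (well bottom): (2,1,2) with a≤c, −a<b≤a
reduced forms (-2, -1, -2) vs (2, 1, 2) ⇒ inequivalent

no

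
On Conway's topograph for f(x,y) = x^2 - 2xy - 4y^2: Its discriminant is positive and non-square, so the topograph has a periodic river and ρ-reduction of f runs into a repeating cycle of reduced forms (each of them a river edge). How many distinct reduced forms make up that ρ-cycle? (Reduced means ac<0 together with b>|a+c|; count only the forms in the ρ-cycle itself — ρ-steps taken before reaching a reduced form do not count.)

D = 20, ⌊√D⌋ = 4
descent: ρ → (-4,2,1)
descent: ρ → (1,4,-1)  [lands on river]
river: ρ → (-1,4,1)
ρ-cycle length = 2 (tail of 2 descent steps not counted)

2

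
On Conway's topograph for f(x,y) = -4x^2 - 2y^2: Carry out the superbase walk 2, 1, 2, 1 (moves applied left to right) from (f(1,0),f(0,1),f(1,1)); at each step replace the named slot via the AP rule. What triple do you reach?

start (-4,-2,-6) = (f(1,0),f(0,1),f(1,1))
replace slot 2: 2·((-4)+(-6)) − (-2) = -18 → (-4,-18,-6)
replace slot 1: 2·((-18)+(-6)) − (-4) = -44 → (-44,-18,-6)
replace slot 2: 2·((-44)+(-6)) − (-18) = -82 → (-44,-82,-6)
replace slot 1: 2·((-82)+(-6)) − (-44) = -132 → (-132,-82,-6)

-132,-82,-6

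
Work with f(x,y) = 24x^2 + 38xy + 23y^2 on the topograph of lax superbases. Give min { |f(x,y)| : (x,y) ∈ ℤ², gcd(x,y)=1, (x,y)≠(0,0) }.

translate: b→-10 (≡38 mod 48), so (24,38,23)→(24,-10,9)
flip: (24,-10,9)→(9,10,24)
translate: b→-8 (≡10 mod 18), so (9,10,24)→(9,-8,23)
reduced (well bottom): (9,-8,23) with a≤c, −a<b≤a
well minimum = a = 9

9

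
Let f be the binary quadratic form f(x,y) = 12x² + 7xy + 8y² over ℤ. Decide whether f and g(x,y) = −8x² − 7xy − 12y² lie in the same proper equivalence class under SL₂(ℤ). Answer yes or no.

D₁ = -335, D₂ = -335
f: flip: (12,7,8)→(8,-7,12)
f: reduced (well bottom): (8,-7,12) with a≤c, −a<b≤a
g is negative-definite; reduce −g:
−g: reduced (well bottom): (8,7,12) with a≤c, −a<b≤a
flip sign back: reduced form of g is (-8,-7,-12)
reduced forms (8, -7, 12) vs (-8, -7, -12) ⇒ inequivalent

no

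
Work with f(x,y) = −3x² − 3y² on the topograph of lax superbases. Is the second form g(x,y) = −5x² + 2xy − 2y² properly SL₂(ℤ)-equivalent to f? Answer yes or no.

D₁ = -36, D₂ = -36
f is negative-definite; reduce −f:
−f: reduced (well bottom): (3,0,3) with a≤c, −a<b≤a
flip sign back: reduced form of f is (-3,0,-3)
g is negative-definite; reduce −g:
−g: flip: (5,-2,2)→(2,2,5)
−g: reduced (well bottom): (2,2,5) with a≤c, −a<b≤a
flip sign back: reduced form of g is (-2,-2,-5)
reduced forms (-3, 0, -3) vs (-2, -2, -5) ⇒ inequivalent

no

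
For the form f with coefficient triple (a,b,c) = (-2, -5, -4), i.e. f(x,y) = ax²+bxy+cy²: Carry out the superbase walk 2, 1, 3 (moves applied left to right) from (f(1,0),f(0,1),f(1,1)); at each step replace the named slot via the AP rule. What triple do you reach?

start (-2,-4,-11) = (f(1,0),f(0,1),f(1,1))
replace slot 2: 2·((-2)+(-11)) − (-4) = -22 → (-2,-22,-11)
replace slot 1: 2·((-22)+(-11)) − (-2) = -64 → (-64,-22,-11)
replace slot 3: 2·((-64)+(-22)) − (-11) = -161 → (-64,-22,-161)

-64,-22,-161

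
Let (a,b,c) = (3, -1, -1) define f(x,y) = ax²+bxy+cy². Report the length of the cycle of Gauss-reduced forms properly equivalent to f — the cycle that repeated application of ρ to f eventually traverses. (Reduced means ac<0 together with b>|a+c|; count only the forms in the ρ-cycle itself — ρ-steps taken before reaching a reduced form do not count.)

D = 13, ⌊√D⌋ = 3
descent: ρ → (-1,3,1)  [lands on river]
river: ρ → (1,3,-1)
ρ-cycle length = 2 (tail of 1 descent step not counted)

2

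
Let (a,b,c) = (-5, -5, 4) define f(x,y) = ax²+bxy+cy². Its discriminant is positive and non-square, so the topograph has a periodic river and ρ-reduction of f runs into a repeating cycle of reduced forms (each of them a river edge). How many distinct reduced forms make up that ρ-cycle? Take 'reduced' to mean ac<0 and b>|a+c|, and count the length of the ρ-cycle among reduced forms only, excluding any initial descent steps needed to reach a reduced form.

D = 105, ⌊√D⌋ = 10
descent: ρ → (4,5,-5)  [lands on river]
river: ρ → (-5,5,4)
river: ρ → (4,3,-6)
river: ρ → (-6,9,1)
river: ρ → (1,9,-6)
river: ρ → (-6,3,4)
ρ-cycle length = 6 (tail of 1 descent step not counted)

6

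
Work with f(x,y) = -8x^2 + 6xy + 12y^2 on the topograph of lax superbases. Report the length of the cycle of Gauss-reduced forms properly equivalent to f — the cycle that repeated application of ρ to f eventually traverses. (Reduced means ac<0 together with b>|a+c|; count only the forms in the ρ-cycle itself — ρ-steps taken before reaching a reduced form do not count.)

D = 420, ⌊√D⌋ = 20
river: ρ → (12,18,-2)
river: ρ → (-2,18,12)
river: ρ → (12,6,-8)
river: ρ → (-8,10,10)
river: ρ → (10,10,-8)
river: ρ → (-8,6,12)
ρ-cycle length = 6 (tail of 0 descent steps not counted)

6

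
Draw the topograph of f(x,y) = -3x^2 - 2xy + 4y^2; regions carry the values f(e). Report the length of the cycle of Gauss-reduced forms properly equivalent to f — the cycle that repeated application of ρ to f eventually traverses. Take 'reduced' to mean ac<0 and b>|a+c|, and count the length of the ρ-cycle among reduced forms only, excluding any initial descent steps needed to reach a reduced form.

D = 52, ⌊√D⌋ = 7
descent: ρ → (4,2,-3)  [lands on river]
river: ρ → (-3,4,3)
river: ρ → (3,2,-4)
river: ρ → (-4,6,1)
river: ρ → (1,6,-4)
river: ρ → (-4,2,3)
river: ρ → (3,4,-3)
river: ρ → (-3,2,4)
river: ρ → (4,6,-1)
river: ρ → (-1,6,4)
ρ-cycle length = 10 (tail of 1 descent step not counted)

10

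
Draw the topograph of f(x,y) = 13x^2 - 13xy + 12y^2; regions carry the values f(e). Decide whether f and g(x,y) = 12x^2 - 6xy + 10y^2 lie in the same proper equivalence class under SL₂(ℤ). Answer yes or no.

D₁ = -455, D₂ = -444
discriminants differ ⇒ not SL₂(ℤ)-equivalent

no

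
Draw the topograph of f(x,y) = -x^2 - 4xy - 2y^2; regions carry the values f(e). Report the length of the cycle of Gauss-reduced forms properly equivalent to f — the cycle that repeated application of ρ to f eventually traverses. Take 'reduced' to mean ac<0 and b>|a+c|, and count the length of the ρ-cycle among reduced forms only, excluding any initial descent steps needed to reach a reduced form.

D = 8, ⌊√D⌋ = 2
descent: ρ → (-2,0,1)
descent: ρ → (1,2,-1)  [lands on river]
river: ρ → (-1,2,1)
ρ-cycle length = 2 (tail of 2 descent steps not counted)

2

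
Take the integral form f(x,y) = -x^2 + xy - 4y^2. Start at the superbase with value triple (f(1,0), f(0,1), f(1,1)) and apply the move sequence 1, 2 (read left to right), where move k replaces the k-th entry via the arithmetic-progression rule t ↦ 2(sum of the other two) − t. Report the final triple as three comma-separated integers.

start (-1,-4,-4) = (f(1,0),f(0,1),f(1,1))
replace slot 1: 2·((-4)+(-4)) − (-1) = -15 → (-15,-4,-4)
replace slot 2: 2·((-15)+(-4)) − (-4) = -34 → (-15,-34,-4)

-15,-34,-4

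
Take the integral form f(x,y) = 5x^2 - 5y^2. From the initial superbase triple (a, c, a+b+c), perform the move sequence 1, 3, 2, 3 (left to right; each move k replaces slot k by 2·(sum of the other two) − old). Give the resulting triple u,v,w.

start (5,-5,0) = (f(1,0),f(0,1),f(1,1))
replace slot 1: 2·((-5)+0) − 5 = -15 → (-15,-5,0)
replace slot 3: 2·((-15)+(-5)) − 0 = -40 → (-15,-5,-40)
replace slot 2: 2·((-15)+(-40)) − (-5) = -105 → (-15,-105,-40)
replace slot 3: 2·((-15)+(-105)) − (-40) = -200 → (-15,-105,-200)

-15,-105,-200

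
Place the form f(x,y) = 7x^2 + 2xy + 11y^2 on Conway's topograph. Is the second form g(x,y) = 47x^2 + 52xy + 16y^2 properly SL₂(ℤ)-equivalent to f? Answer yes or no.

D₁ = -304, D₂ = -304
f: reduced (well bottom): (7,2,11) with a≤c, −a<b≤a
g: translate: b→-42 (≡52 mod 94), so (47,52,16)→(47,-42,11)
g: flip: (47,-42,11)→(11,42,47)
g: translate: b→-2 (≡42 mod 22), so (11,42,47)→(11,-2,7)
g: flip: (11,-2,7)→(7,2,11)
g: reduced (well bottom): (7,2,11) with a≤c, −a<b≤a
reduced forms (7, 2, 11) vs (7, 2, 11) ⇒ equivalent

yes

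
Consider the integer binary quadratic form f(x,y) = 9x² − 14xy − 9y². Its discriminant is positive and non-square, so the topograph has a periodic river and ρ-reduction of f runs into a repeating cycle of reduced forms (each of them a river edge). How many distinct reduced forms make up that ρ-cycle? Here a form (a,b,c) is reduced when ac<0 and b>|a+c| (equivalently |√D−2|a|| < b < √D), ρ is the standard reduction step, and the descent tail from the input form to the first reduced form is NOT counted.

D = 520, ⌊√D⌋ = 22
descent: ρ → (-9,14,9)  [lands on river]
river: ρ → (9,22,-1)
river: ρ → (-1,22,9)
river: ρ → (9,14,-9)
river: ρ → (-9,22,1)
river: ρ → (1,22,-9)
ρ-cycle length = 6 (tail of 1 descent step not counted)

6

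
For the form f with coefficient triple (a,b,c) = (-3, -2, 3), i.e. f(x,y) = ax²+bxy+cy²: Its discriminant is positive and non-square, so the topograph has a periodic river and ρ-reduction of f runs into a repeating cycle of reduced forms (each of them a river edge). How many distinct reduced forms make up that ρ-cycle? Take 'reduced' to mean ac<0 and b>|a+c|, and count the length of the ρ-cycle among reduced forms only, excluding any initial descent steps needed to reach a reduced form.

D = 40, ⌊√D⌋ = 6
descent: ρ → (3,2,-3)  [lands on river]
river: ρ → (-3,4,2)
river: ρ → (2,4,-3)
river: ρ → (-3,2,3)
river: ρ → (3,4,-2)
river: ρ → (-2,4,3)
ρ-cycle length = 6 (tail of 1 descent step not counted)

6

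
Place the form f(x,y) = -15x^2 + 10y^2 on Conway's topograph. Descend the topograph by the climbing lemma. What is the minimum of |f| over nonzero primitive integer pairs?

descent: ρ → (10,20,-5)  [lands on river]
river: ρ → (-5,20,10)
closes: descent 1, river 2
min |a| on river = 5

5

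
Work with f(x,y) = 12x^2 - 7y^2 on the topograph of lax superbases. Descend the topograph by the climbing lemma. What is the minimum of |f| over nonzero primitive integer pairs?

descent: ρ → (-7,14,5)  [lands on river]
river: ρ → (5,16,-4)
river: ρ → (-4,16,5)
river: ρ → (5,14,-7)
closes: descent 1, river 4
min |a| on river = 4

4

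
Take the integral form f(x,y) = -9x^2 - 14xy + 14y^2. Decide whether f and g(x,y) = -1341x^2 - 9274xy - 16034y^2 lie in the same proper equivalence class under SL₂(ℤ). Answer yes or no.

D₁ = 700, D₂ = 700
river cycle of f (length 6): (14, 14, -9), (-9, 22, 6), (6, 26, -1), (-1, 26, 6), (6, 22, -9), (-9, 14, 14)
river cycle of g (length 6): (-9, 22, 6), (6, 26, -1), (-1, 26, 6), (6, 22, -9), (-9, 14, 14), (14, 14, -9)
cycles coincide ⇒ equivalent

yes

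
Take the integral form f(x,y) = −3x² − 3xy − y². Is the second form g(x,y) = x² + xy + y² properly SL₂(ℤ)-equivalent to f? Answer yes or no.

D₁ = -3, D₂ = -3
f is negative-definite; reduce −f:
−f: flip: (3,3,1)→(1,-3,3)
−f: translate: b→1 (≡-3 mod 2), so (1,-3,3)→(1,1,1)
−f: reduced (well bottom): (1,1,1) with a≤c, −a<b≤a
flip sign back: reduced form of f is (-1,-1,-1)
g: reduced (well bottom): (1,1,1) with a≤c, −a<b≤a
reduced forms (-1, -1, -1) vs (1, 1, 1) ⇒ inequivalent

no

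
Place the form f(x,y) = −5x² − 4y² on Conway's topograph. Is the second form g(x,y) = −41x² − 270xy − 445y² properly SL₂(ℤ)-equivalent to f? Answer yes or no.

D₁ = -80, D₂ = -80
f is negative-definite; reduce −f:
−f: flip: (5,0,4)→(4,0,5)
−f: reduced (well bottom): (4,0,5) with a≤c, −a<b≤a
flip sign back: reduced form of f is (-4,0,-5)
g is negative-definite; reduce −g:
−g: translate: b→24 (≡270 mod 82), so (41,270,445)→(41,24,4)
−g: flip: (41,24,4)→(4,-24,41)
−g: translate: b→0 (≡-24 mod 8), so (4,-24,41)→(4,0,5)
−g: reduced (well bottom): (4,0,5) with a≤c, −a<b≤a
flip sign back: reduced form of g is (-4,0,-5)
reduced forms (-4, 0, -5) vs (-4, 0, -5) ⇒ equivalent

yes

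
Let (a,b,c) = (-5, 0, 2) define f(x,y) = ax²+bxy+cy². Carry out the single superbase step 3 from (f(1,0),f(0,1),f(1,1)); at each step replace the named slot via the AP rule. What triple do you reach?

start (-5,2,-3) = (f(1,0),f(0,1),f(1,1))
replace slot 3: 2·((-5)+2) − (-3) = -3 → (-5,2,-3)

-5,2,-3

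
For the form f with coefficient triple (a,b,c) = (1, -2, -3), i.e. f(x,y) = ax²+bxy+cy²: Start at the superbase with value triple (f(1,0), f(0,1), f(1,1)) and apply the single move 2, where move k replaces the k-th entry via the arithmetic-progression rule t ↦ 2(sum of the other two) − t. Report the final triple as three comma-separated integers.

start (1,-3,-4) = (f(1,0),f(0,1),f(1,1))
replace slot 2: 2·(1+(-4)) − (-3) = -3 → (1,-3,-4)

1,-3,-4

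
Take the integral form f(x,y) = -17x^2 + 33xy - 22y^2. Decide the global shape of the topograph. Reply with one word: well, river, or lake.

D = b²−4ac = 33² − 4·(-17)·(-22) = -407
D < 0 ⇒ definite ⇒ every region one sign ⇒ single well

well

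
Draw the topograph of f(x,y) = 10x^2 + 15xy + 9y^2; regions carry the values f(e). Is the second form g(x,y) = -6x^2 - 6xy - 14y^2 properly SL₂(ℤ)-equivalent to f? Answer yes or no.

D₁ = -135, D₂ = -300
discriminants differ ⇒ not SL₂(ℤ)-equivalent

no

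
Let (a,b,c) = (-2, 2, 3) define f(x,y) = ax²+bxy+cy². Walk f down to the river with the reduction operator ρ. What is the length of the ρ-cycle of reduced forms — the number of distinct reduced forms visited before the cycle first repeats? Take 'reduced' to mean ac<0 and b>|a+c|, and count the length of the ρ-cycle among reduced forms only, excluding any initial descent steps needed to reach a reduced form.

D = 28, ⌊√D⌋ = 5
river: ρ → (3,4,-1)
river: ρ → (-1,4,3)
river: ρ → (3,2,-2)
river: ρ → (-2,2,3)
ρ-cycle length = 4 (tail of 0 descent steps not counted)

4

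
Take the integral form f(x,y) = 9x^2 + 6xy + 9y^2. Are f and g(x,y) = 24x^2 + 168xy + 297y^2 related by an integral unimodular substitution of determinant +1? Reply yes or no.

D₁ = -288, D₂ = -288
f: reduced (well bottom): (9,6,9) with a≤c, −a<b≤a
g: translate: b→24 (≡168 mod 48), so (24,168,297)→(24,24,9)
g: flip: (24,24,9)→(9,-24,24)
g: translate: b→-6 (≡-24 mod 18), so (9,-24,24)→(9,-6,9)
g: flip: (9,-6,9)→(9,6,9)
g: reduced (well bottom): (9,6,9) with a≤c, −a<b≤a
reduced forms (9, 6, 9) vs (9, 6, 9) ⇒ equivalent

yes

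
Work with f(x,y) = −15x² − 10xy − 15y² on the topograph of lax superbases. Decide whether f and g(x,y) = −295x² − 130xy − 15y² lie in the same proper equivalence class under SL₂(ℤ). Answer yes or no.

D₁ = -800, D₂ = -800
f is negative-definite; reduce −f:
−f: reduced (well bottom): (15,10,15) with a≤c, −a<b≤a
flip sign back: reduced form of f is (-15,-10,-15)
g is negative-definite; reduce −g:
−g: flip: (295,130,15)→(15,-130,295)
−g: translate: b→-10 (≡-130 mod 30), so (15,-130,295)→(15,-10,15)
−g: flip: (15,-10,15)→(15,10,15)
−g: reduced (well bottom): (15,10,15) with a≤c, −a<b≤a
flip sign back: reduced form of g is (-15,-10,-15)
reduced forms (-15, -10, -15) vs (-15, -10, -15) ⇒ equivalent

yes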